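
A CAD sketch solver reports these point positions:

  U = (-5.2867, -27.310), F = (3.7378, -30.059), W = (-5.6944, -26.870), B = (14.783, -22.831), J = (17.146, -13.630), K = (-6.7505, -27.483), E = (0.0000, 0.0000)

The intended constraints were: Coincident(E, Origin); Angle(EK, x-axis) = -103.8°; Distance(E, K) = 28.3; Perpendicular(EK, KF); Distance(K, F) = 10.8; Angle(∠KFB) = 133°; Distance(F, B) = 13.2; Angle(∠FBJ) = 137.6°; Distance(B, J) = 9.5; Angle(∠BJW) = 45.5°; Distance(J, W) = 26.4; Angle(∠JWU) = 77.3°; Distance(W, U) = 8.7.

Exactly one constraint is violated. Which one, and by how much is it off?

Distance(W, U) = 8.7 — off by 8.10.

E = (0.00, 0.00) ✓; EK at -103.8° ✓; |EK| = 28.30 ✓; ∠(EK, KF) = 90.00° ✓; |KF| = 10.80 ✓; ∠KFB = 133.0° ✓; |FB| = 13.20 ✓; ∠FBJ = 137.6° ✓; |BJ| = 9.500 ✓; ∠BJW = 45.50° ✓; |JW| = 26.40 ✓; ∠JWU = 77.28° ✓; |WU| = 0.5998 ✗.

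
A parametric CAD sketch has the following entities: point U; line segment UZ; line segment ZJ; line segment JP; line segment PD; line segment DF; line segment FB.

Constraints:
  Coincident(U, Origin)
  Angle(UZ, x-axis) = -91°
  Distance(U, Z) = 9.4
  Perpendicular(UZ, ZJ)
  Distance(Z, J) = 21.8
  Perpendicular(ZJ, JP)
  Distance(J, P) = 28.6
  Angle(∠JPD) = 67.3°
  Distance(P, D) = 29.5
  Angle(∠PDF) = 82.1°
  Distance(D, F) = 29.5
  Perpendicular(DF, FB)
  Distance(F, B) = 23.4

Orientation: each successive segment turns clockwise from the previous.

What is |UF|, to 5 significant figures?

20.028

U is at the origin; UZ runs at -91.0° with length 9.4, so Z = (-0.16405, -9.3986). UZ ⟂ ZJ, so ZJ runs at 179.00°; with |ZJ| = 21.8, J = (-21.961, -9.0181). ZJ is perpendicular to JP, so JP runs at 89.000°; with |JP| = 28.6, P = (-21.462, 19.578). ∠JPD = 67.3° gives PD at -23.700° from the x-axis; with |PD| = 29.5, D = (5.5505, 7.7201). ∠PDF = 82.1° gives DF at -121.60° from the x-axis; with |DF| = 29.5, F = (-9.9071, -17.406). Then |UF| = |F − U| = 20.028.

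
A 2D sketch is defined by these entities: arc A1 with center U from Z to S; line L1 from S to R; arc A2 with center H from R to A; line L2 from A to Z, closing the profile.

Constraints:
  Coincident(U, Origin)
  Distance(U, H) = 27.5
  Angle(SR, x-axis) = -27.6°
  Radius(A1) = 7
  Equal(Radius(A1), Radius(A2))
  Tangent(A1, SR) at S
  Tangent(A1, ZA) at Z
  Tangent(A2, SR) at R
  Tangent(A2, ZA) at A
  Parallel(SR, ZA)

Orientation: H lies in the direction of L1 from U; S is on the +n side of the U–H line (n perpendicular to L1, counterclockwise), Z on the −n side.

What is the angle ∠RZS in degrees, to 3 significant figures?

63.0°

The slot axis is L1's direction at -27.6°, so u = (cos -27.6°, sin -27.6°) = (0.886, -0.463) and n = (−sin -27.6°, cos -27.6°) = (0.463, 0.886). U is at the origin and H lies 27.5 along u from U, so H = 27.5·u = (24.4, -12.7). Tangency of A1 to both parallel lines with radius 7.0 puts S and Z at U ± 7.0·n: S = (3.24, 6.20), Z = (-3.24, -6.20). Equal radii place R and A the same way about H: R = H + 7.0·n = (27.6, -6.54), A = H − 7.0·n = (21.1, -18.9). Then cos ∠RZS = ZR·ZS / (|ZR||ZS|), giving 63.0°.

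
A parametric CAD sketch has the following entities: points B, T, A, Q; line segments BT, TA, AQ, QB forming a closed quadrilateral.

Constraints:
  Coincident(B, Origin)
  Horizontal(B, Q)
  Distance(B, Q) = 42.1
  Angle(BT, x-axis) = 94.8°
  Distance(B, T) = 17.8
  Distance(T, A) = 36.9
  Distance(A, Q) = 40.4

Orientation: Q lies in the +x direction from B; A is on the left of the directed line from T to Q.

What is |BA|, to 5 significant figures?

48.121

Checks: BT at 94.80° ✓; |TA| = 36.90 ✓; |AQ| = 40.40 ✓.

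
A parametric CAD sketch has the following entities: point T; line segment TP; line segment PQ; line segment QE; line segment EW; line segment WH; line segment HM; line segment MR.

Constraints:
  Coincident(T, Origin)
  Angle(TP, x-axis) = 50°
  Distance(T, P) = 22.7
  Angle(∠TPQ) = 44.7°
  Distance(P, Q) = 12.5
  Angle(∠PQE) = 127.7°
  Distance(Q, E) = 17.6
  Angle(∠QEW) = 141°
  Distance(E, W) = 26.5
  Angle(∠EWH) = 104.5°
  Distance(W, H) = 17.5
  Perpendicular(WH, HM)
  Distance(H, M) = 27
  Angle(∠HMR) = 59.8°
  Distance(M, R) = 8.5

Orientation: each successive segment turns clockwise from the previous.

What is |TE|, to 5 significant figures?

7.4143

T is at the origin; TP runs at 50.0° with length 22.7, so P = (14.591, 17.389). ∠TPQ = 44.7° gives PQ at -85.300° from the x-axis; with |PQ| = 12.5, Q = (15.616, 4.9312). ∠PQE = 127.7° gives QE at -137.60° from the x-axis; with |QE| = 17.6, E = (2.6187, -6.9365). Then |TE| = |E − T| = 7.4143.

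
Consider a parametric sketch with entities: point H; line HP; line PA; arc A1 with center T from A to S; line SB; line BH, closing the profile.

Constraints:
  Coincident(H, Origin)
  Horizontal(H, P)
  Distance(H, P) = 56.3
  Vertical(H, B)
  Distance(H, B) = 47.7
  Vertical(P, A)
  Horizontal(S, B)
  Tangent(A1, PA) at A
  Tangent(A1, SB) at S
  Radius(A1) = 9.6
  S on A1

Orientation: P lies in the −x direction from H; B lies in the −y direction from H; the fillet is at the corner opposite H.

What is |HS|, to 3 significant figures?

66.8

The virtual corner opposite H is at (-56.3, -47.7). Since A1 is tangent to PA there, TA ⟂ PA and since A1 is tangent to SB there, TS ⟂ SB, with radius 9.6, so the center T sits 9.6 in from both sides at T = (-46.7, -38.1). That places the tangent points at A = (-56.3, -38.1) on PA and S = (-46.7, -47.7) on SB. Then |HS| = |S − H| = 66.8.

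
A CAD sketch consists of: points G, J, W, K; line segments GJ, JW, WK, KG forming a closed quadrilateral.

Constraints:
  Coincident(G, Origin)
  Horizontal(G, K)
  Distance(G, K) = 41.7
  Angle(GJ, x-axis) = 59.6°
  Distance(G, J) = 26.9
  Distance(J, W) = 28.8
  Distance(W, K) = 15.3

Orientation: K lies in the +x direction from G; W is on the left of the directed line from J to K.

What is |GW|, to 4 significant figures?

44.05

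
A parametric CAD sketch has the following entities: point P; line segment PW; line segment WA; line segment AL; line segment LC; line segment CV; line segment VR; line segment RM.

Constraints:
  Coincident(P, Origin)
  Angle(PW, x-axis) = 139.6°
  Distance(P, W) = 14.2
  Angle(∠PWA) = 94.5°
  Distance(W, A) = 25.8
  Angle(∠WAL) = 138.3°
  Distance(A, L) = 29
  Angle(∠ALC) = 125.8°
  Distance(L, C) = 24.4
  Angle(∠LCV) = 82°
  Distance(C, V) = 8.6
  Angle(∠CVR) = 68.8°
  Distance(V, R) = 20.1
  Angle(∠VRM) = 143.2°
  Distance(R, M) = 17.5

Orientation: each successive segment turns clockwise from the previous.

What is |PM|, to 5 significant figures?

66.128

∠CVR = 68.8° gives VR at 109.00° from the x-axis; with |VR| = 20.1, R = (37.715, 33.520). ∠VRM = 143.2° gives RM at 72.200° from the x-axis; with |RM| = 17.5, M = (43.065, 50.183). Then |PM| = |M − P| = 66.128.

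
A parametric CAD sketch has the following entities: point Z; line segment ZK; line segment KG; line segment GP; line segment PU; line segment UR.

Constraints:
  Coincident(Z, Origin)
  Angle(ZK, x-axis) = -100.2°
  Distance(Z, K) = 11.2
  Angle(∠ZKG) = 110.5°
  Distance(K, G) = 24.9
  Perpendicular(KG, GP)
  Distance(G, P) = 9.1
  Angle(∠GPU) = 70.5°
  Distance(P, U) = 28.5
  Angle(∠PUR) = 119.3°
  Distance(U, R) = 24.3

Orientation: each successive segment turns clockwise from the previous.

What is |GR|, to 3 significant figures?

39.4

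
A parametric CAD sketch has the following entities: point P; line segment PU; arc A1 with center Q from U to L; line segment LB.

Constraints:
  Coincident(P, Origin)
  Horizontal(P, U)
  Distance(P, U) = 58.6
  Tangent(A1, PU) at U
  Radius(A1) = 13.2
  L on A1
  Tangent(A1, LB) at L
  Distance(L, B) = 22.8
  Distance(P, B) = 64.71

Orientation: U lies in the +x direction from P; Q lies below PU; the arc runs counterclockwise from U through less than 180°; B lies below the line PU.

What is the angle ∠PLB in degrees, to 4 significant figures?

125.3°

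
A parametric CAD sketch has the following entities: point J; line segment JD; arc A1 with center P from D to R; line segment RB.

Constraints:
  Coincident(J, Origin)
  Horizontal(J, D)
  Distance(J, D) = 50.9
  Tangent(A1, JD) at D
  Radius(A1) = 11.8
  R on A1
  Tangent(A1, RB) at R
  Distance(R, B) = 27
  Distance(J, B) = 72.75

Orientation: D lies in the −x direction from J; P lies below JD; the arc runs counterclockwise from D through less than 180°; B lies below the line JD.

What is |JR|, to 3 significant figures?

63.9

J is at the origin; JD is horizontal with |JD| = 50.9 and D on the −x side, so D = (-50.9, 0.00). A1 meets JD tangentially, so PD is at right angles to JD, so P = D + (0, -11.8) = (-50.9, -11.8). Since PR ⟂ RB (tangency), |PB| = √(11.8² + 27.0²) = 29.5 regardless of where R sits on A1. So B lies on both circle(J, 72.75) and circle(P, 29.5); the below-JD intersection is B = (-61.1, -39.4). R is the foot of the tangent from B: R = (-62.7, -12.5).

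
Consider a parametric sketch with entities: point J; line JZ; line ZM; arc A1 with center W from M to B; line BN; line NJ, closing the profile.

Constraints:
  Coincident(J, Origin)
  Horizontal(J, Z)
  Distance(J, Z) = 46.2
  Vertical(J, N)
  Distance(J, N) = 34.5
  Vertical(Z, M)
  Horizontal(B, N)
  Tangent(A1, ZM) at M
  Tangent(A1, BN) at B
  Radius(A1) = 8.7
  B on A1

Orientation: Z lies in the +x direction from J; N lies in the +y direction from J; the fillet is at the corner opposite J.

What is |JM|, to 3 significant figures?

52.9

The virtual corner opposite J is at (46.2, 34.5). A1 meets ZM tangentially, so WM is at right angles to ZM and A1 meets BN tangentially, so WB is at right angles to BN, with radius 8.7, so the center W sits 8.7 in from both sides at W = (37.5, 25.8). That places the tangent points at M = (46.2, 25.8) on ZM and B = (37.5, 34.5) on BN. Then |JM| = |M − J| = 52.9.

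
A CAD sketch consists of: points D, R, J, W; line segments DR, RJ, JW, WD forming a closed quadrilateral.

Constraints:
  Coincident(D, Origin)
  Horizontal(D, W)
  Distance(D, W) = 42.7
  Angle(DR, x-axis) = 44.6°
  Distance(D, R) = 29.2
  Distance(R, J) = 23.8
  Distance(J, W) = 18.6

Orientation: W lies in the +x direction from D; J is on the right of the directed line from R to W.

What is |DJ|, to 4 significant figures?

24.54

Checks: |RJ| = 23.80 ✓; |JW| = 18.60 ✓.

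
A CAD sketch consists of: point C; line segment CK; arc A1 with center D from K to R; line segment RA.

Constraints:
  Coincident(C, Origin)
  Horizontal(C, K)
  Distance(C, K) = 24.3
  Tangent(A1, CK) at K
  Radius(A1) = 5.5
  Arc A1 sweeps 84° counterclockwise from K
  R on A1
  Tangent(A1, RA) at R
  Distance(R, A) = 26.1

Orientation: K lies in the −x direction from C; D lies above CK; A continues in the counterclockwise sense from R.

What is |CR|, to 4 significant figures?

19.46

C is at the origin; C and K share the same y with |CK| = 24.3 and K on the −x side, so K = (-24.30, 0.000). The tangent condition forces DK to be normal to CK, so D = K + (0, 5.5) = (-24.30, 5.500). On A1, K sits at bearing -90° from D; an 84° counterclockwise sweep puts R at bearing -6°, so R = D + 5.5·(cos -6°, sin -6°) = (-18.83, 4.925). Then |CR| = |R − C| = 19.46.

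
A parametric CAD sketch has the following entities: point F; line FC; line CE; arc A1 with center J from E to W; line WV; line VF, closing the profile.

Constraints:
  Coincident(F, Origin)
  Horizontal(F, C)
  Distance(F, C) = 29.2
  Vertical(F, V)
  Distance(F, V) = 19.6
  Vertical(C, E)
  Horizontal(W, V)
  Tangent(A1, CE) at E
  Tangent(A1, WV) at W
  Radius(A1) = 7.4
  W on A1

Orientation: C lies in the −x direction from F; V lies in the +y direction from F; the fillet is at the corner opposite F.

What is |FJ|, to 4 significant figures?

24.98

F is at the origin; F and C share the same y with |FC| = 29.2 and C on the −x side, so C = (-29.20, 0.000). FV is vertical with |FV| = 19.6 and V on the +y side, so V = (0.000, 19.60). The virtual corner opposite F is at (-29.20, 19.60). The tangent condition forces JE to be normal to CE and A1 meets WV tangentially, so JW is at right angles to WV, with radius 7.4, so the center J sits 7.4 in from both sides at J = (-21.80, 12.20). Then |FJ| = |J − F| = 24.98.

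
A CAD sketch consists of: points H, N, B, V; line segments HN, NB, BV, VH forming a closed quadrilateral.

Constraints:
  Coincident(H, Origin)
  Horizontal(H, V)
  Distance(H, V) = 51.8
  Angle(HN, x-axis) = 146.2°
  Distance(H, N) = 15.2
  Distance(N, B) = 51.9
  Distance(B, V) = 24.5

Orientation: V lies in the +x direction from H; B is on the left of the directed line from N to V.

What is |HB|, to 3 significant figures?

43.0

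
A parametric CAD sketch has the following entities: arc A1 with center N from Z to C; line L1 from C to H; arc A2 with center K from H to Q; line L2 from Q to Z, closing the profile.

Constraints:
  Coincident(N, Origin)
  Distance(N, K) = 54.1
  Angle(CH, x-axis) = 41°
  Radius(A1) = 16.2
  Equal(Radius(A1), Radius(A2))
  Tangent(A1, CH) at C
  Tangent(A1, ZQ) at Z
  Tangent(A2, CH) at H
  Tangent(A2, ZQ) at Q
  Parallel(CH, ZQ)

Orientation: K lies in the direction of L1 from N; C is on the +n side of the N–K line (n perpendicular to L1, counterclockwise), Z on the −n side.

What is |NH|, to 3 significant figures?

56.5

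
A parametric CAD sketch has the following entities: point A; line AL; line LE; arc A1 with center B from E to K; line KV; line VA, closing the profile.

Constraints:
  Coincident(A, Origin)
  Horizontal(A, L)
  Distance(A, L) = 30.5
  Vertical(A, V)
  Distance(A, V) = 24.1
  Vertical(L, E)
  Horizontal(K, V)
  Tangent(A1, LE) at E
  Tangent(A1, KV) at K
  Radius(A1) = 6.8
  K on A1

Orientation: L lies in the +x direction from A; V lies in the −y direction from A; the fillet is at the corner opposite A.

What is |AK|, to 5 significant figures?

33.801

A is at the origin; AL is horizontal with |AL| = 30.5 and L on the +x side, so L = (30.500, 0.0000). AV is vertical with |AV| = 24.1 and V on the −y side, so V = (0.0000, -24.100). The virtual corner opposite A is at (30.500, -24.100). Tangency of A1 to LE means the radius BE is perpendicular to LE and tangency of A1 to KV means the radius BK is perpendicular to KV, with radius 6.8, so the center B sits 6.8 in from both sides at B = (23.700, -17.300). That places the tangent points at E = (30.500, -17.300) on LE and K = (23.700, -24.100) on KV. Then |AK| = |K − A| = 33.801.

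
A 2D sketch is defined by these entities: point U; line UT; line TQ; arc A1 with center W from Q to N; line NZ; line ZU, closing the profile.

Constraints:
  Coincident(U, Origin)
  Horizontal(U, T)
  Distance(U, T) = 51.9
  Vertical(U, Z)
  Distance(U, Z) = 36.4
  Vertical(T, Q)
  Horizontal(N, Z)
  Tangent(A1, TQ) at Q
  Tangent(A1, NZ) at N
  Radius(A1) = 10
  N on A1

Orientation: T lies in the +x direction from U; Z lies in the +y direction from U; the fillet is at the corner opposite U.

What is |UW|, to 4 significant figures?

49.52

U is at the origin; U and T share the same y with |UT| = 51.9 and T on the +x side, so T = (51.90, 0.000). U and Z share the same x with |UZ| = 36.4 and Z on the +y side, so Z = (0.000, 36.40). The virtual corner opposite U is at (51.90, 36.40). The tangent condition forces WQ to be normal to TQ and since A1 is tangent to NZ there, WN ⟂ NZ, with radius 10.0, so the center W sits 10.0 in from both sides at W = (41.90, 26.40). Then |UW| = |W − U| = 49.52.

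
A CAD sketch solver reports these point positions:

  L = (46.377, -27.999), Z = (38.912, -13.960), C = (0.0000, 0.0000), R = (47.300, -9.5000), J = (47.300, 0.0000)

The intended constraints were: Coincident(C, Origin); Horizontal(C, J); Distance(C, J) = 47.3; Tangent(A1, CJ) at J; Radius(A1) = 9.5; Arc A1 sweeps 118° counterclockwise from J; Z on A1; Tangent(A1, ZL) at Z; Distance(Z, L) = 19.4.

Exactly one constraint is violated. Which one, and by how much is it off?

Distance(Z, L) = 19.4 — off by 3.50.

C = (0.00, 0.00) ✓; C.y = 0.00, J.y = 0.00 ✓; |CJ| = 47.30 ✓; ∠(RJ, JC) = 90.00° ✓; |RJ| = 9.500 ✓; bearing(R→Z) − bearing(R→J) = 118.0° ✓; |RZ| = 9.500 ✓; ∠(RZ, ZL) = 90.00° ✓; |ZL| = 15.90 ✗.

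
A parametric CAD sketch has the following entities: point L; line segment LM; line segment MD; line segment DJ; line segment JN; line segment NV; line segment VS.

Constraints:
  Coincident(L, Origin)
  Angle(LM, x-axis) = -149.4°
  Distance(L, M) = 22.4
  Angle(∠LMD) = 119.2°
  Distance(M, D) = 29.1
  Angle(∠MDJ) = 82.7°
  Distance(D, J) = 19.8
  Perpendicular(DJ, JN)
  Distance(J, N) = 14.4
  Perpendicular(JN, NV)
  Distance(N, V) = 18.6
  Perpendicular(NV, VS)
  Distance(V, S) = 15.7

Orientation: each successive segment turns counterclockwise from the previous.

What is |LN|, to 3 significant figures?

23.3

L is at the origin; LM runs at -149.4° with length 22.4, so M = (-19.3, -11.4). ∠LMD = 119.2° gives MD at -88.6° from the x-axis; with |MD| = 29.1, D = (-18.6, -40.5). ∠MDJ = 82.7° gives DJ at 8.70° from the x-axis; with |DJ| = 19.8, J = (1.00, -37.5). DJ ⟂ JN, so JN runs at 98.7°; with |JN| = 14.4, N = (-1.18, -23.3). Then |LN| = |N − L| = 23.3.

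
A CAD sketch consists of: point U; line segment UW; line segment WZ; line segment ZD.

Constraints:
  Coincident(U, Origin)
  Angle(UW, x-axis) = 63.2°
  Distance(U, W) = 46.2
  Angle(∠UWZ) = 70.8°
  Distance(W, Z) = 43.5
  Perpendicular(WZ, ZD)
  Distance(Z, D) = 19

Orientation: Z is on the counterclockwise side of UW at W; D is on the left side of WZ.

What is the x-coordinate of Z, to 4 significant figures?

-22.29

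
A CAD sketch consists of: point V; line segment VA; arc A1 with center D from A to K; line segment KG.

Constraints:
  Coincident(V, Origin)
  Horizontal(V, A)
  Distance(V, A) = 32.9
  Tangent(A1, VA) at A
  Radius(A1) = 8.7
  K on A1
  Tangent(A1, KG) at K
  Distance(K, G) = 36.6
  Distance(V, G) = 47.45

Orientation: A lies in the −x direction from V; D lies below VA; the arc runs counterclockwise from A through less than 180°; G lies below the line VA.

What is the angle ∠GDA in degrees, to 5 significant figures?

157.97°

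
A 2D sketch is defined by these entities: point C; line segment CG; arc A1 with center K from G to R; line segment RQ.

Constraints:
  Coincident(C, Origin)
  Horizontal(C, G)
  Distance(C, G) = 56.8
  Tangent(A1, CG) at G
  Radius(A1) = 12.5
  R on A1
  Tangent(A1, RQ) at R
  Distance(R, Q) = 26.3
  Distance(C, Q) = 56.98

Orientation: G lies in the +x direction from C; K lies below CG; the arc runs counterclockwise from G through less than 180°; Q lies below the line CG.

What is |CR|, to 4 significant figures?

45.84

Checks: |KG| = 12.50 ✓; |KR| = 12.50 ✓; ∠(KR, RQ) = 90.00° ✓; |RQ| = 26.30 ✓; |CQ| = 56.98 ✓.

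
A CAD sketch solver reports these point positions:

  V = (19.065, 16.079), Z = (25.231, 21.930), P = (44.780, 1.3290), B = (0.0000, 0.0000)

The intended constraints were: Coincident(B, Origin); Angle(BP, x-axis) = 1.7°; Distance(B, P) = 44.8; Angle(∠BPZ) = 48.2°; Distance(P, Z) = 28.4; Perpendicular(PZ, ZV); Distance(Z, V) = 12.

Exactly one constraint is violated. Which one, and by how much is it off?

Distance(Z, V) = 12 — off by 3.50.

B = (0.00, 0.00) ✓; BP at 1.700° ✓; |BP| = 44.80 ✓; ∠BPZ = 48.20° ✓; |PZ| = 28.40 ✓; ∠(PZ, ZV) = 90.00° ✓; |ZV| = 8.500 ✗.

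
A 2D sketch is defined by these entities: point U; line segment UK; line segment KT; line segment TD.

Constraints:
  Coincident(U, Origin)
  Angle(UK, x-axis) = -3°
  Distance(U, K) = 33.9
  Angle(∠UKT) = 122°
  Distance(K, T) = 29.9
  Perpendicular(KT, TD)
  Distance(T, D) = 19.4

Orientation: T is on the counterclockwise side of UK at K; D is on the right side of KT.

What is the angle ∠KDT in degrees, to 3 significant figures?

57.0°

∠UKT = 122.0°, so KT runs at -3.0° + (180° − 122.0°) = 55.0° from the x-axis; with |KT| = 29.9, T = K + 29.9·(cos 55.0°, sin 55.0°) = (51.0, 22.7). KT ⟂ TD; with |TD| = 19.4 on the right of KT, D = T + 19.4·(0.819, -0.574) = (66.9, 11.6). Then cos ∠KDT = DK·DT / (|DK||DT|), giving 57.0°.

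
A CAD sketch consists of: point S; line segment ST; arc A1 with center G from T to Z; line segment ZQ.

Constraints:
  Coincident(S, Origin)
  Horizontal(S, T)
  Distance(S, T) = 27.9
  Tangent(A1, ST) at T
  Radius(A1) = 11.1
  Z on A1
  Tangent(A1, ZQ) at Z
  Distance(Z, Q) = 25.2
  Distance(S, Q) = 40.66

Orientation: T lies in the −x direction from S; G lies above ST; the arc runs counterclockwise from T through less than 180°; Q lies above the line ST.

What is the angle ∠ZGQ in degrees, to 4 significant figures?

66.23°

S is at the origin; ST is horizontal with |ST| = 27.9 and T on the −x side, so T = (-27.90, 0.000). A1 meets ST tangentially, so GT is at right angles to ST, so G = T + (0, 11.1) = (-27.90, 11.10). Since GZ ⟂ ZQ (tangency), |GQ| = √(11.1² + 25.2²) = 27.54 regardless of where Z sits on A1. So Q lies on both circle(S, 40.66) and circle(G, 27.54); the above-ST intersection is Q = (-17.62, 36.64). Z is the foot of the tangent from Q: Z = (-16.81, 11.46).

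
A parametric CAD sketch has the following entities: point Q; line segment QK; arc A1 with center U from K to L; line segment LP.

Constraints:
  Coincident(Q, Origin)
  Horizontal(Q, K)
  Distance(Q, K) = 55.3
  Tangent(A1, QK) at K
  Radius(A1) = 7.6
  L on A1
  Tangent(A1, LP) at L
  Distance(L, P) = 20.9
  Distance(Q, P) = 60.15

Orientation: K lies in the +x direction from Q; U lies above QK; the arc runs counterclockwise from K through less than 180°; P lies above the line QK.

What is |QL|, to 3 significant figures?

63.0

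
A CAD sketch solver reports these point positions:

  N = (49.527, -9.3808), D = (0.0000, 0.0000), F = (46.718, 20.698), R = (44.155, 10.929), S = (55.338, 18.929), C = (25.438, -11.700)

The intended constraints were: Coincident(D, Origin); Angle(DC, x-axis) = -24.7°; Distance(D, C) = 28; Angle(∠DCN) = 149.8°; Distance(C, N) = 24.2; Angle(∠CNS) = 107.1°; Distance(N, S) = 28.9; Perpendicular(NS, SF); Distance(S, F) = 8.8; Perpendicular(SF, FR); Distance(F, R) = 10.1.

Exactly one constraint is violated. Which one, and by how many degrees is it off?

Perpendicular(SF, FR) — off by 3.10°.

D = (0.00, 0.00) ✓; DC at -24.70° ✓; |DC| = 28.00 ✓; ∠DCN = 149.8° ✓; |CN| = 24.20 ✓; ∠CNS = 107.1° ✓; |NS| = 28.90 ✓; ∠(NS, SF) = 90.00° ✓; |SF| = 8.800 ✓; ∠(SF, FR) = 86.90° ✗; |FR| = 10.10 ✓.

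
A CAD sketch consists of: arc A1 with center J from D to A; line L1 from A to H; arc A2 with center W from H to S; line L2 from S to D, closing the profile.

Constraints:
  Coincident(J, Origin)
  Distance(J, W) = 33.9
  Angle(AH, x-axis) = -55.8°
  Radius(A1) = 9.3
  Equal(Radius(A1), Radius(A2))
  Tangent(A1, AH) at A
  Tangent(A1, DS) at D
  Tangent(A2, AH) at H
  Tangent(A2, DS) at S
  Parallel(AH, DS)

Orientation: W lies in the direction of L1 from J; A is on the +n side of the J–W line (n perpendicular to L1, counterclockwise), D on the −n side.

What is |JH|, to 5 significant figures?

35.153

The slot axis is L1's direction at -55.8°, so u = (cos -55.8°, sin -55.8°) = (0.56208, -0.82708) and n = (−sin -55.8°, cos -55.8°) = (0.82708, 0.56208). J is at the origin and W lies 33.9 along u from J, so W = 33.9·u = (19.055, -28.038). Tangency of A1 to both parallel lines with radius 9.3 puts A and D at J ± 9.3·n: A = (7.6918, 5.2274), D = (-7.6918, -5.2274). Equal radii place H and S the same way about W: H = W + 9.3·n = (26.746, -22.811), S = W − 9.3·n = (11.363, -33.265). Then |JH| = |H − J| = 35.153.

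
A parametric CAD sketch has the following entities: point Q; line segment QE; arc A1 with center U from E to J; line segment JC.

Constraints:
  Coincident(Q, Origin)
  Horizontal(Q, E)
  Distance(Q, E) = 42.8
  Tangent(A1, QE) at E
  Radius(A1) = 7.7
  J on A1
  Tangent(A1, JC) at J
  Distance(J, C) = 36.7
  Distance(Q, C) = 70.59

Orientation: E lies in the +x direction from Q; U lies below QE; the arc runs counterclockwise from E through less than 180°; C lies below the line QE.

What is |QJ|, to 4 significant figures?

38.22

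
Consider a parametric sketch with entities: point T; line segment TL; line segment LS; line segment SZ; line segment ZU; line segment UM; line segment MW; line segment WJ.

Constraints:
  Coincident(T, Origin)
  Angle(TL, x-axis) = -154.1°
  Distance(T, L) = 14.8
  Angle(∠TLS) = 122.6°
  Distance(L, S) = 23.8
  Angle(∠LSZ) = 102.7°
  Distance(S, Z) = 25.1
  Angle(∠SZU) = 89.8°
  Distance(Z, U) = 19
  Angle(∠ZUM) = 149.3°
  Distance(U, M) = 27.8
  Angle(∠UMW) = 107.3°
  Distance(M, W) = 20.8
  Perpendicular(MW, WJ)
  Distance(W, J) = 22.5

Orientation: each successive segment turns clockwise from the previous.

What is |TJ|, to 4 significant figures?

19.97

∠UMW = 107.3° gives MW at -122.4° from the x-axis; with |MW| = 20.8, W = (-0.7170, -15.22). MW ⟂ WJ, so WJ runs at 147.6°; with |WJ| = 22.5, J = (-19.71, -3.162). Then |TJ| = |J − T| = 19.97.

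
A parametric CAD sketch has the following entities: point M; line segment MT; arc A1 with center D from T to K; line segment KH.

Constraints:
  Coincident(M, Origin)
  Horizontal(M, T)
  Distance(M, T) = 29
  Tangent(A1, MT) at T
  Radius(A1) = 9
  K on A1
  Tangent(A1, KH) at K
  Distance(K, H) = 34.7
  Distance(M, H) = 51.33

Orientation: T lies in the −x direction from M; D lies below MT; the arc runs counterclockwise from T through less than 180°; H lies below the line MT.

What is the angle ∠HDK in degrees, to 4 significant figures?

75.46°

M is at the origin; MT is horizontal with |MT| = 29.0 and T on the −x side, so T = (-29.00, 0.000). Since A1 is tangent to MT there, DT ⟂ MT, so D = T + (0, -9) = (-29.00, -9.000). Since DK ⟂ KH (tangency), |DH| = √(9.0² + 34.7²) = 35.85 regardless of where K sits on A1. So H lies on both circle(M, 51.33) and circle(D, 35.85); the below-MT intersection is H = (-25.31, -44.66). K is the foot of the tangent from H: K = (-37.43, -12.14).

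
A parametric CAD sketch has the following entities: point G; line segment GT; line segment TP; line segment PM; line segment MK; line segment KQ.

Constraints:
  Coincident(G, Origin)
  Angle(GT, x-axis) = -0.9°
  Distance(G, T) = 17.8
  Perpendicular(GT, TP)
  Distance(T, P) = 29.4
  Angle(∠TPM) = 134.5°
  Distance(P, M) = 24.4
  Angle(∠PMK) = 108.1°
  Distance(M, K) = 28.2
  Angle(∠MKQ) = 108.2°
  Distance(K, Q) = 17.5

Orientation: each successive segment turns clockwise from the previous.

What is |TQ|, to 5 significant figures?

42.843

∠PMK = 108.1° gives MK at 151.70° from the x-axis; with |MK| = 28.2, K = (-25.163, -33.133). ∠MKQ = 108.2° gives KQ at 79.900° from the x-axis; with |KQ| = 17.5, Q = (-22.094, -15.905). Then |TQ| = |Q − T| = 42.843.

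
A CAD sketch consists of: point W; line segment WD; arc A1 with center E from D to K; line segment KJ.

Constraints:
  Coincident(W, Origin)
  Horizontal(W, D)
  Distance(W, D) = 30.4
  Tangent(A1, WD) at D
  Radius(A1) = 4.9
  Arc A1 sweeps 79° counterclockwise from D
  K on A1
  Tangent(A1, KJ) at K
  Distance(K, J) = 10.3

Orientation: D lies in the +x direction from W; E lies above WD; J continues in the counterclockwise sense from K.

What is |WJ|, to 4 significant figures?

39.75

W is at the origin; W and D share the same y with |WD| = 30.4 and D on the +x side, so D = (30.40, 0.000). The tangent condition forces ED to be normal to WD, so E = D + (0, 4.9) = (30.40, 4.900). On A1, D sits at bearing -90° from E; a 79° counterclockwise sweep puts K at bearing -11°, so K = E + 4.9·(cos -11°, sin -11°) = (35.21, 3.965). Since A1 is tangent to KJ there, EK ⟂ KJ, so KJ runs along (−sin -11°, cos -11°); with |KJ| = 10.3, J = (37.18, 14.08). Then |WJ| = |J − W| = 39.75.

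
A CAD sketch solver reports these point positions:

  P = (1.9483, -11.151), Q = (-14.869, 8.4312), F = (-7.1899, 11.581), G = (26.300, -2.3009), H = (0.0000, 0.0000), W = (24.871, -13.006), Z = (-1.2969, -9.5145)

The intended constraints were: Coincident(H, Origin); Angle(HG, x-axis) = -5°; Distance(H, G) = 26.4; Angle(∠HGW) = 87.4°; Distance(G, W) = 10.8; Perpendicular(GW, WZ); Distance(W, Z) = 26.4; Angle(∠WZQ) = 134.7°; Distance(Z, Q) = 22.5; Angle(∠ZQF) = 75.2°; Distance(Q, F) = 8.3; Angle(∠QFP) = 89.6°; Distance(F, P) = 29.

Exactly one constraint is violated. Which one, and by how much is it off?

Distance(F, P) = 29 — off by 4.50.

H = (0.00, 0.00) ✓; HG at -5.000° ✓; |HG| = 26.40 ✓; ∠HGW = 87.40° ✓; |GW| = 10.80 ✓; ∠(GW, WZ) = 90.00° ✓; |WZ| = 26.40 ✓; ∠WZQ = 134.7° ✓; |ZQ| = 22.50 ✓; ∠ZQF = 75.20° ✓; |QF| = 8.300 ✓; ∠QFP = 89.60° ✓; |FP| = 24.50 ✗.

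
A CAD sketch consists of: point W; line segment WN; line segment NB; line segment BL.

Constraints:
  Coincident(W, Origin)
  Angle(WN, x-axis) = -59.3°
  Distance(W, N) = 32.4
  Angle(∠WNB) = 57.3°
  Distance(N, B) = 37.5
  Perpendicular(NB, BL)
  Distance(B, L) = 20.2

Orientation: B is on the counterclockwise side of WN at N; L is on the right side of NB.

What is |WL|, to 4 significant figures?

51.51

∠WNB = 57.3°, so NB runs at -59.3° + (180° − 57.3°) = 63.40° from the x-axis; with |NB| = 37.5, B = N + 37.5·(cos 63.40°, sin 63.40°) = (33.33, 5.672). The perpendicularity gives BL at right angles to NB; with |BL| = 20.2 on the right of NB, L = B + 20.2·(0.8942, -0.4478) = (51.39, -3.373). Then |WL| = |L − W| = 51.51.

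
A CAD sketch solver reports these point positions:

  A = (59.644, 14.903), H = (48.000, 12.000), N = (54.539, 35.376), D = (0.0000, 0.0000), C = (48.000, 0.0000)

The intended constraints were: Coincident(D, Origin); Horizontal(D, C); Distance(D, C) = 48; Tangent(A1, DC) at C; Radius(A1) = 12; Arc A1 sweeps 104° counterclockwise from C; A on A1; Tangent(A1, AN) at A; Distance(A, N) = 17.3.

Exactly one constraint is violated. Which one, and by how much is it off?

Distance(A, N) = 17.3 — off by 3.80.

D = (0.00, 0.00) ✓; D.y = 0.00, C.y = 0.00 ✓; |DC| = 48.00 ✓; ∠(HC, CD) = 90.00° ✓; |HC| = 12.00 ✓; bearing(H→A) − bearing(H→C) = 104.0° ✓; |HA| = 12.00 ✓; ∠(HA, AN) = 90.00° ✓; |AN| = 21.10 ✗.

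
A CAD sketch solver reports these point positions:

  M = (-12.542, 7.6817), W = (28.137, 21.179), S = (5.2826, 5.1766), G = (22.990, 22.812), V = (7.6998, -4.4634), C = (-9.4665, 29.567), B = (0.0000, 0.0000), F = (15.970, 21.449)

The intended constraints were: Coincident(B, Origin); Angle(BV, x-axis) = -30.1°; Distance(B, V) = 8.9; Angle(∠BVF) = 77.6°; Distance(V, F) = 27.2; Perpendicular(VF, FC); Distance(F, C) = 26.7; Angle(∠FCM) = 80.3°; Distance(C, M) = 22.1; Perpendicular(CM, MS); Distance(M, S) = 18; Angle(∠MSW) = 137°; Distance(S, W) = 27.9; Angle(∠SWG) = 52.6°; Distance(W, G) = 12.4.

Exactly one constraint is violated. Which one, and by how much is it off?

Distance(W, G) = 12.4 — off by 7.00.

B = (0.00, 0.00) ✓; BV at -30.10° ✓; |BV| = 8.900 ✓; ∠BVF = 77.60° ✓; |VF| = 27.20 ✓; ∠(VF, FC) = 90.00° ✓; |FC| = 26.70 ✓; ∠FCM = 80.30° ✓; |CM| = 22.10 ✓; ∠(CM, MS) = 90.00° ✓; |MS| = 18.00 ✓; ∠MSW = 137.0° ✓; |SW| = 27.90 ✓; ∠SWG = 52.60° ✓; |WG| = 5.400 ✗.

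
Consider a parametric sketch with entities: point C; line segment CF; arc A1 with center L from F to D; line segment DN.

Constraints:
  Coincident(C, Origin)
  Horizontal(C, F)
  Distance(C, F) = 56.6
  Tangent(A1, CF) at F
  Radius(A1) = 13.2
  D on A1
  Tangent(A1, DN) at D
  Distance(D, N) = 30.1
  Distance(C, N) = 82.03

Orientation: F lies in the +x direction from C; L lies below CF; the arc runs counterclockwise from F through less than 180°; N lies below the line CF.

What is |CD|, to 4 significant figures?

52.80

C is at the origin; CF is horizontal with |CF| = 56.6 and F on the +x side, so F = (56.60, 0.000). A1 meets CF tangentially, so LF is at right angles to CF, so L = F + (0, -13.2) = (56.60, -13.20). Since LD ⟂ DN (tangency), |LN| = √(13.2² + 30.1²) = 32.87 regardless of where D sits on A1. So N lies on both circle(C, 82.03) and circle(L, 32.87); the below-CF intersection is N = (69.62, -43.38). D is the foot of the tangent from N: D = (47.60, -22.86).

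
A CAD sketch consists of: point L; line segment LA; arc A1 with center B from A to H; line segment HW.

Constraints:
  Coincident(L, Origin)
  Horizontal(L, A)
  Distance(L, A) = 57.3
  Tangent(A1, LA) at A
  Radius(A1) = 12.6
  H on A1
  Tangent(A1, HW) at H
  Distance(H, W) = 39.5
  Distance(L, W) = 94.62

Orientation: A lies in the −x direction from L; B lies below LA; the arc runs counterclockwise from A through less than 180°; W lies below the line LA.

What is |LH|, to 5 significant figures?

69.523

L is at the origin; LA is horizontal with |LA| = 57.3 and A on the −x side, so A = (-57.300, 0.0000). The tangent condition forces BA to be normal to LA, so B = A + (0, -12.6) = (-57.300, -12.600). Since BH ⟂ HW (tangency), |BW| = √(12.6² + 39.5²) = 41.461 regardless of where H sits on A1. So W lies on both circle(L, 94.62) and circle(B, 41.461); the below-LA intersection is W = (-83.283, -44.909). H is the foot of the tangent from W: H = (-69.054, -8.0610).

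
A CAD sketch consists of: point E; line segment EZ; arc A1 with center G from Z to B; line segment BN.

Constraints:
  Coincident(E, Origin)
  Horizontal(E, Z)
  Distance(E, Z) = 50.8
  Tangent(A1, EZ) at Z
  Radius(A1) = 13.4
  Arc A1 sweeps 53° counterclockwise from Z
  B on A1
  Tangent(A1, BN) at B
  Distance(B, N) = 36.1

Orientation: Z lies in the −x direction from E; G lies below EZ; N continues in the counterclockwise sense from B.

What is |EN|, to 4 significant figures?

89.97

E is at the origin; EZ is horizontal with |EZ| = 50.8 and Z on the −x side, so Z = (-50.80, 0.000). The tangent condition forces GZ to be normal to EZ, so G = Z + (0, -13.4) = (-50.80, -13.40). On A1, Z sits at bearing 90° from G; a 53° counterclockwise sweep puts B at bearing 143°, so B = G + 13.4·(cos 143°, sin 143°) = (-61.50, -5.336). The tangent condition forces GB to be normal to BN, so BN runs along (−sin 143°, cos 143°); with |BN| = 36.1, N = (-83.23, -34.17). Then |EN| = |N − E| = 89.97.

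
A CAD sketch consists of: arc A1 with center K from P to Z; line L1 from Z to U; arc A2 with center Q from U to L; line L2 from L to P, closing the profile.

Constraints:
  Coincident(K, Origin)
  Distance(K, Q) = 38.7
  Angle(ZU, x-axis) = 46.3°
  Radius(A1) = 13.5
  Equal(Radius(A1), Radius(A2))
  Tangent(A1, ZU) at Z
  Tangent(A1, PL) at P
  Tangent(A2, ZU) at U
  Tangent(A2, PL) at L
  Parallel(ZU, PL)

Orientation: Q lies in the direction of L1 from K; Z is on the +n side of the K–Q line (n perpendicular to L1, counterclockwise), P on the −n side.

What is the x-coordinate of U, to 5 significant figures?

16.977

The slot axis is L1's direction at 46.3°, so u = (cos 46.3°, sin 46.3°) = (0.69088, 0.72297) and n = (−sin 46.3°, cos 46.3°) = (-0.72297, 0.69088). K is at the origin and Q lies 38.7 along u from K, so Q = 38.7·u = (26.737, 27.979). Tangency of A1 to both parallel lines with radius 13.5 puts Z and P at K ± 13.5·n: Z = (-9.7601, 9.3269), P = (9.7601, -9.3269). Equal radii place U and L the same way about Q: U = Q + 13.5·n = (16.977, 37.306), L = Q − 13.5·n = (36.497, 18.652). So U.x = 16.977.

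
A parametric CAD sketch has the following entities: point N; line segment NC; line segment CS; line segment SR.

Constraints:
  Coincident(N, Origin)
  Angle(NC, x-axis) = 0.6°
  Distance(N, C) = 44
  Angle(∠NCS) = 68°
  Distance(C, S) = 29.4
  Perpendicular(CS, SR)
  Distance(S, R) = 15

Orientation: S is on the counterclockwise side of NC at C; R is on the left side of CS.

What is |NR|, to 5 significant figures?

28.850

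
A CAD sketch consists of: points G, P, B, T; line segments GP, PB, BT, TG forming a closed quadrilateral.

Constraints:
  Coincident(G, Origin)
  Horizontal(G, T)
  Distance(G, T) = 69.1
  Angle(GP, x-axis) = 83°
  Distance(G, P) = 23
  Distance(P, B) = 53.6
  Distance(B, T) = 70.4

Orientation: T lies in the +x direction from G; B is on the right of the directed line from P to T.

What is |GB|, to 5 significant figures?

31.223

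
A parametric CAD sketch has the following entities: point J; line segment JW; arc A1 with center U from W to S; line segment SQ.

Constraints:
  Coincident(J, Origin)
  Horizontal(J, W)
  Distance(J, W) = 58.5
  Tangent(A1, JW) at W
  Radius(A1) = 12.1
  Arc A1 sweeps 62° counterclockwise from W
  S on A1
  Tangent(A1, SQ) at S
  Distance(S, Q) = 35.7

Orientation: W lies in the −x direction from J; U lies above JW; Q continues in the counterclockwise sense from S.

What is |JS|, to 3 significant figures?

48.2

Tangency of A1 to JW means the radius UW is perpendicular to JW, so U = W + (0, 12.1) = (-58.5, 12.1). On A1, W sits at bearing -90° from U; a 62° counterclockwise sweep puts S at bearing -28°, so S = U + 12.1·(cos -28°, sin -28°) = (-47.8, 6.42). Then |JS| = |S − J| = 48.2.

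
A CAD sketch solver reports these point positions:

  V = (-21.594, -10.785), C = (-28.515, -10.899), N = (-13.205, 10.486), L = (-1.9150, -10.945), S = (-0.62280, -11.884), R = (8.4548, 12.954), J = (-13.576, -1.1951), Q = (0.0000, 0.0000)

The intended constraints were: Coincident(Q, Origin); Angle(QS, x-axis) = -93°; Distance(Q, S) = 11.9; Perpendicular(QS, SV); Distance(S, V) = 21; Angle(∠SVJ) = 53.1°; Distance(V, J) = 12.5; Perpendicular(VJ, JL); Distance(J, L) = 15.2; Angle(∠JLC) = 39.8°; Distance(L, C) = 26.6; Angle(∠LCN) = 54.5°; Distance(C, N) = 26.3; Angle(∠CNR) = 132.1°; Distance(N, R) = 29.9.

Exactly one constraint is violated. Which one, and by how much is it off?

Distance(N, R) = 29.9 — off by 8.10.

Q = (0.00, 0.00) ✓; QS at -93.00° ✓; |QS| = 11.90 ✓; ∠(QS, SV) = 90.00° ✓; |SV| = 21.00 ✓; ∠SVJ = 53.10° ✓; |VJ| = 12.50 ✓; ∠(VJ, JL) = 90.00° ✓; |JL| = 15.20 ✓; ∠JLC = 39.80° ✓; |LC| = 26.60 ✓; ∠LCN = 54.50° ✓; |CN| = 26.30 ✓; ∠CNR = 132.1° ✓; |NR| = 21.80 ✗.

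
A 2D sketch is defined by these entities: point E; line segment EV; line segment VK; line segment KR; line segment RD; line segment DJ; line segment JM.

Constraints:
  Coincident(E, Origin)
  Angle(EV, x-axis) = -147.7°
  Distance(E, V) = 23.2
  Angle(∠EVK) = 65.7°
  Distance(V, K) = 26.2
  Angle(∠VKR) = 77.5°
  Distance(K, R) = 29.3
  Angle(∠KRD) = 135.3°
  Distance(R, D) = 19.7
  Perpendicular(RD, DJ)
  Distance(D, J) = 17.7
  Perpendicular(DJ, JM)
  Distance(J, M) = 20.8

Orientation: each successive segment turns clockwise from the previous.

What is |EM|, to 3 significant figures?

8.18

E is at the origin; EV runs at -147.7° with length 23.2, so V = (-19.6, -12.4). ∠EVK = 65.7° gives VK at 98.0° from the x-axis; with |VK| = 26.2, K = (-23.3, 13.5). ∠VKR = 77.5° gives KR at -4.50° from the x-axis; with |KR| = 29.3, R = (5.95, 11.2). ∠KRD = 135.3° gives RD at -49.2° from the x-axis; with |RD| = 19.7, D = (18.8, -3.66). RD is perpendicular to DJ, so DJ runs at -139°; with |DJ| = 17.7, J = (5.43, -15.2). DJ ⟂ JM, so JM runs at 131°; with |JM| = 20.8, M = (-8.16, 0.516). Then |EM| = |M − E| = 8.18.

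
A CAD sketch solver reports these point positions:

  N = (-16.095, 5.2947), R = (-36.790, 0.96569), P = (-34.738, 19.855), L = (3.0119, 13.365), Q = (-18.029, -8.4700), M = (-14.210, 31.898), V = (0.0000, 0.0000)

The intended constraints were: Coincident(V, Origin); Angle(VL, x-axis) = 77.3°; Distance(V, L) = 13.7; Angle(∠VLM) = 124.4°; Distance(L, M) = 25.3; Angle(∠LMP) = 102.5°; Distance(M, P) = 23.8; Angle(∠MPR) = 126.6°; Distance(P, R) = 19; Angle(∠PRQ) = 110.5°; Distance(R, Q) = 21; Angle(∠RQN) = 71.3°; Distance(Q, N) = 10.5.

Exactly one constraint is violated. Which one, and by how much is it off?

Distance(Q, N) = 10.5 — off by 3.40.

V = (0.00, 0.00) ✓; VL at 77.30° ✓; |VL| = 13.70 ✓; ∠VLM = 124.4° ✓; |LM| = 25.30 ✓; ∠LMP = 102.5° ✓; |MP| = 23.80 ✓; ∠MPR = 126.6° ✓; |PR| = 19.00 ✓; ∠PRQ = 110.5° ✓; |RQ| = 21.00 ✓; ∠RQN = 71.30° ✓; |QN| = 13.90 ✗.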